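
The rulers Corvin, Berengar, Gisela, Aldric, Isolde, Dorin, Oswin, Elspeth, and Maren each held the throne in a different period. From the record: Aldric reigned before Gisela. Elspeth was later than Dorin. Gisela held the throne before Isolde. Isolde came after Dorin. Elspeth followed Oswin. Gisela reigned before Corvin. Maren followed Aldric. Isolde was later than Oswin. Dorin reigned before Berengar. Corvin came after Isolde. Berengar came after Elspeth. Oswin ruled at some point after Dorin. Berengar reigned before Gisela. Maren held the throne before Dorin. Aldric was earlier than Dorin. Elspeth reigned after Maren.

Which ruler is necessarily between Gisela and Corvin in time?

Isolde

Tracing the constraints gives Gisela → Isolde → Corvin, so Isolde sits after Gisela and before Corvin.
No other ruler is forced both after Gisela and before Corvin.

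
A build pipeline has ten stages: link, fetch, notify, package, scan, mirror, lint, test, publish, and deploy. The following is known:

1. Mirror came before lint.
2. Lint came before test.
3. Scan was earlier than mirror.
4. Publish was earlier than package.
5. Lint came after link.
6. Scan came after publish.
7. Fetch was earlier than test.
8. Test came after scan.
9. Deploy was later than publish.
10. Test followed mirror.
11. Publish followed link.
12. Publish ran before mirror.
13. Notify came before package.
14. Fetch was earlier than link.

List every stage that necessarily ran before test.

Directly stated before test: fetch, lint, mirror, and scan.
Link reaches test via link → lint → test.
Publish reaches test via publish → mirror → test.

fetch, link, lint, mirror, publish, scan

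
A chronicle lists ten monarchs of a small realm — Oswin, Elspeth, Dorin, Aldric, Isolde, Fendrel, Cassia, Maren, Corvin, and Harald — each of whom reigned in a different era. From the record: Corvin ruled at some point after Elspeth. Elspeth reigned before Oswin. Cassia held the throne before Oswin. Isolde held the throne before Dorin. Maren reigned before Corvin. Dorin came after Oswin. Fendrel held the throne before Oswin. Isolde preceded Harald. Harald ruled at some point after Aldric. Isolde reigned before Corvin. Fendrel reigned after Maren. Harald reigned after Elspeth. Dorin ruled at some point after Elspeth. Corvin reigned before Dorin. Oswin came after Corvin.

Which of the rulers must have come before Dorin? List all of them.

Cassia, Corvin, Elspeth, Fendrel, Isolde, Maren, Oswin

Directly stated before Dorin: Corvin, Elspeth, Isolde, and Oswin.
Cassia reaches Dorin via Cassia → Oswin → Dorin.
Fendrel reaches Dorin via Fendrel → Oswin → Dorin.
Maren reaches Dorin via Maren → Corvin → Dorin.
No chain forces Harald (or any of the others) ahead of Dorin.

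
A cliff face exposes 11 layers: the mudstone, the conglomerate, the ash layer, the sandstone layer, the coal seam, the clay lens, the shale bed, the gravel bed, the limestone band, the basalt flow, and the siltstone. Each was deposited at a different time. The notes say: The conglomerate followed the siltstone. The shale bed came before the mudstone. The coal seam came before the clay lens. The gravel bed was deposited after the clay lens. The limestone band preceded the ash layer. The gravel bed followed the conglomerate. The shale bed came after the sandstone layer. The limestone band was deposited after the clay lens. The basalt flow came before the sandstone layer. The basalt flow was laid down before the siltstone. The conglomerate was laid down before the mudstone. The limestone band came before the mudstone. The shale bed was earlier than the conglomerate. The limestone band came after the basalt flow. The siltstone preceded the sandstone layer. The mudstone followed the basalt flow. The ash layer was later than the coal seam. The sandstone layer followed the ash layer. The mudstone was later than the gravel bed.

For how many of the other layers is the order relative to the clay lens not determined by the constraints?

Forced before the clay lens: the coal seam; forced after the clay lens: the ash layer, the conglomerate, the gravel bed, the limestone band, the mudstone, the sandstone layer, and the shale bed.
That leaves the basalt flow and the siltstone with no forced order relative to the clay lens — 2.

2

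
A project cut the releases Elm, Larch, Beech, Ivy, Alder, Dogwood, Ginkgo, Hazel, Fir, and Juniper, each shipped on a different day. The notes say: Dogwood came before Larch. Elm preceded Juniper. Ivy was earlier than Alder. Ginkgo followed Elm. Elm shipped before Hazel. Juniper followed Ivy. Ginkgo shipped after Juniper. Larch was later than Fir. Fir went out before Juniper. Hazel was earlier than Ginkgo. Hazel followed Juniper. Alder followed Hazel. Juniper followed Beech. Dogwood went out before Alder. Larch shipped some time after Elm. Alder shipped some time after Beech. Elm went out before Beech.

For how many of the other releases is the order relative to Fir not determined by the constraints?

Forced after Fir: Alder, Ginkgo, Hazel, Juniper, and Larch.
That leaves Beech, Dogwood, Elm, and Ivy with no forced order relative to Fir — 4.

4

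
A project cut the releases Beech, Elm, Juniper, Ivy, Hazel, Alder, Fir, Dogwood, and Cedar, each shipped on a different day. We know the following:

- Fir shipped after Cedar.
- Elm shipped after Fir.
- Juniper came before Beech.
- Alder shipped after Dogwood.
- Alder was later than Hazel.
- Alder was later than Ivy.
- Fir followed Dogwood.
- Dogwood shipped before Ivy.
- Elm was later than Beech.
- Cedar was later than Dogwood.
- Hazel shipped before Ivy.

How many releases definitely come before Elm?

5

Directly stated before Elm: Beech and Fir.
Cedar reaches Elm via Cedar → Fir → Elm.
Dogwood reaches Elm via Dogwood → Fir → Elm.
Juniper reaches Elm via Juniper → Beech → Elm.
That's Beech, Cedar, Dogwood, Fir, and Juniper — 5 in all.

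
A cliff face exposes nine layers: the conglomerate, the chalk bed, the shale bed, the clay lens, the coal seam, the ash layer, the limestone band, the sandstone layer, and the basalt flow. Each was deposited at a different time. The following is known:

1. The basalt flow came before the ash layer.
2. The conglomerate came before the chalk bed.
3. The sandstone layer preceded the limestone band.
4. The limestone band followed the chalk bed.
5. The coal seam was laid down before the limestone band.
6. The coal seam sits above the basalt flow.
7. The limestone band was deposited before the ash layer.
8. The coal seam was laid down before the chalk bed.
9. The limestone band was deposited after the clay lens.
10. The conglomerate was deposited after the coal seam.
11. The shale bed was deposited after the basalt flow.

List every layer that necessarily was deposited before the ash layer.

Directly stated before the ash layer: the basalt flow and the limestone band.
The chalk bed reaches the ash layer via the chalk bed → the limestone band → the ash layer.
The clay lens reaches the ash layer via the clay lens → the limestone band → the ash layer.
The coal seam reaches the ash layer via the coal seam → the limestone band → the ash layer.
Likewise the conglomerate and the sandstone layer each reach the ash layer by chaining the stated constraints.
No chain forces the shale bed ahead of the ash layer.

the basalt flow, the chalk bed, the clay lens, the coal seam, the conglomerate, the limestone band, the sandstone layer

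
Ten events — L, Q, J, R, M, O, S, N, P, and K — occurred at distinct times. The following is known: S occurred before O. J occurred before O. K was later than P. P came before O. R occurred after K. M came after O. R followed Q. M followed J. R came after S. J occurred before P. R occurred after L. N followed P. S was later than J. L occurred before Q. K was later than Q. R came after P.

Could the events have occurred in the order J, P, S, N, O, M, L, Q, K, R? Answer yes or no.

yes

Check each stated constraint against the proposed order — e.g. S is ahead of R; P is ahead of R. Every pair is in the required order; nothing is violated.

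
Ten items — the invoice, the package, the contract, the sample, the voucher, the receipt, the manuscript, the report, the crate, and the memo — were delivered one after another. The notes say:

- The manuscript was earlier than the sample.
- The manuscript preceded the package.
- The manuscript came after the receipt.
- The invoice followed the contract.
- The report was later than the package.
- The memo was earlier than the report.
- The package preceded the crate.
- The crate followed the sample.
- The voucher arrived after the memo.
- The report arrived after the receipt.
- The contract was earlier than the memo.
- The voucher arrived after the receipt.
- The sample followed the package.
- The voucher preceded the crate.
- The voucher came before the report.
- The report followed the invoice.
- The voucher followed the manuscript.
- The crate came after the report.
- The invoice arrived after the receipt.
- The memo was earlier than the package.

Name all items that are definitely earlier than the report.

Directly stated before the report: the invoice, the memo, the package, the receipt, and the voucher.
The contract reaches the report via the contract → the memo → the report.
The manuscript reaches the report via the manuscript → the package → the report.

the contract, the invoice, the manuscript, the memo, the package, the receipt, the voucher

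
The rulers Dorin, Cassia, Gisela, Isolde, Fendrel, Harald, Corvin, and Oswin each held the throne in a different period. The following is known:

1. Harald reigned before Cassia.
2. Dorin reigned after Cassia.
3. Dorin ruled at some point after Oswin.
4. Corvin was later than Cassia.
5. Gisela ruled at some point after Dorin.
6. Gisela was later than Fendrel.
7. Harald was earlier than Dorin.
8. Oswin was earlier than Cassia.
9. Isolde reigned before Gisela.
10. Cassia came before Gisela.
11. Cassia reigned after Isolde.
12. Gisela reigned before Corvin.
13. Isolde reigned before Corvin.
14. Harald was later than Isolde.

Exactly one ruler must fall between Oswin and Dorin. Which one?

Tracing the constraints gives Oswin → Cassia → Dorin, so Cassia sits after Oswin and before Dorin.
No other ruler is forced both after Oswin and before Dorin.

Cassia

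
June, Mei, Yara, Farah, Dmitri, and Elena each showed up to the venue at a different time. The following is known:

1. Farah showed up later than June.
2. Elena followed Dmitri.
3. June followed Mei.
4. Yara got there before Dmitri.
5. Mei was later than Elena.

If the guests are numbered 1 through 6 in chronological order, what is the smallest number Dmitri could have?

Yara must come before Dmitri — 1 forced predecessor.
Nothing else is forced ahead of Dmitri, so their earliest slot is position 1 + 1 = 2.

2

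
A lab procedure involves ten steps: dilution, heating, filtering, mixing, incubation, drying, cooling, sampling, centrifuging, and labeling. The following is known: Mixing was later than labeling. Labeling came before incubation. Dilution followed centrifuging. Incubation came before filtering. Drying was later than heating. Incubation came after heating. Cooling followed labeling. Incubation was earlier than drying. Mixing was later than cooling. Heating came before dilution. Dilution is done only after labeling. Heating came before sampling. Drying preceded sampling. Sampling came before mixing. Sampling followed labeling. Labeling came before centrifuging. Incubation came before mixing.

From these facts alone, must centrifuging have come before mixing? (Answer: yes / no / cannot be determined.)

No chain of stated constraints runs from centrifuging to mixing, and none runs from mixing to centrifuging either.
So the relative order of centrifuging and mixing is not fixed by the given facts.

cannot be determined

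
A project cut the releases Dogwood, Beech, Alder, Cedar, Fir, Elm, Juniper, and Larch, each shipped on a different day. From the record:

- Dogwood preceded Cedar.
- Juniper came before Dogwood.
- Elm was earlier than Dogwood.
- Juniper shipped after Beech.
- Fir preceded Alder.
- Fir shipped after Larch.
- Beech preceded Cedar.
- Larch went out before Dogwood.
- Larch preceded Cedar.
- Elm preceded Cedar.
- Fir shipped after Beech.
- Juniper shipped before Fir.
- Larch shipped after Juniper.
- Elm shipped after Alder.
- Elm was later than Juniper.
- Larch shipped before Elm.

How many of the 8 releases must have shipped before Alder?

Directly stated before Alder: Fir.
Beech reaches Alder via Beech → Fir → Alder.
Juniper reaches Alder via Juniper → Fir → Alder.
Larch reaches Alder via Larch → Fir → Alder.
No chain forces Cedar (or any of the others) ahead of Alder.
That's Beech, Fir, Juniper, and Larch — 4 in all.

4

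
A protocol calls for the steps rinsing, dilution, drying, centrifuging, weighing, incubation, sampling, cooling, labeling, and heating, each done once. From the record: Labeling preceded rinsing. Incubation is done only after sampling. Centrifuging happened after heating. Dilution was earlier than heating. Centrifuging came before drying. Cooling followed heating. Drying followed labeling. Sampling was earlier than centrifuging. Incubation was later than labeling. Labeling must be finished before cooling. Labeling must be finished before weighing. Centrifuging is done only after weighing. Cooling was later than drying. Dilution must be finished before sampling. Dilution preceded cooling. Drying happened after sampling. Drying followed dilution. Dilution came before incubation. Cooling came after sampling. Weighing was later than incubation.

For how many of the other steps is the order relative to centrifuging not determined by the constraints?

1

Forced before centrifuging: dilution, heating, incubation, labeling, sampling, and weighing; forced after centrifuging: cooling and drying.
That leaves rinsing with no forced order relative to centrifuging — 1.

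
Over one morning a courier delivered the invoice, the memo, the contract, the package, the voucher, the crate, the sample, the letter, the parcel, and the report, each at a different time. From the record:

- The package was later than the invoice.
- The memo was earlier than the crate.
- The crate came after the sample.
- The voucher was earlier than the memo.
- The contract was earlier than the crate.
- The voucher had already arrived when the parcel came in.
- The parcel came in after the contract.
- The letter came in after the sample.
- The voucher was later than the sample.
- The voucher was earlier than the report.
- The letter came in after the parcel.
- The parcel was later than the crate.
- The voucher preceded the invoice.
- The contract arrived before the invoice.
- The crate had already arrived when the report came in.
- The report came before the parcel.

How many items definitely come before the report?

5

Directly stated before the report: the crate and the voucher.
The contract reaches the report via the contract → the crate → the report.
The memo reaches the report via the memo → the crate → the report.
The sample reaches the report via the sample → the crate → the report.
No chain forces the invoice (or any of the others) ahead of the report.
That's the contract, the crate, the memo, the sample, and the voucher — 5 in all.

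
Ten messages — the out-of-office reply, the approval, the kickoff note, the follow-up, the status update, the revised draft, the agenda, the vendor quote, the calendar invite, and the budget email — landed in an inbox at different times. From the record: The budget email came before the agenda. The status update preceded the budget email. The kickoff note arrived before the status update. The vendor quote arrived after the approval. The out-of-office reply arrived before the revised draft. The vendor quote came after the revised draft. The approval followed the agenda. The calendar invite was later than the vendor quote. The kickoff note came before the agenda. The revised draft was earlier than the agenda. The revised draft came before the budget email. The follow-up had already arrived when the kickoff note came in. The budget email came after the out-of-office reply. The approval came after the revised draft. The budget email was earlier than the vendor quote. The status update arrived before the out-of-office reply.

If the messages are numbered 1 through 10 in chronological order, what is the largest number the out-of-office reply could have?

The out-of-office reply must come before the agenda, the approval, the budget email, the calendar invite, the revised draft, and the vendor quote — 6 messages forced after it.
Everything else can be placed before the out-of-office reply in some valid order, so the out-of-office reply can sit as late as position 10 − 6 = 4.

4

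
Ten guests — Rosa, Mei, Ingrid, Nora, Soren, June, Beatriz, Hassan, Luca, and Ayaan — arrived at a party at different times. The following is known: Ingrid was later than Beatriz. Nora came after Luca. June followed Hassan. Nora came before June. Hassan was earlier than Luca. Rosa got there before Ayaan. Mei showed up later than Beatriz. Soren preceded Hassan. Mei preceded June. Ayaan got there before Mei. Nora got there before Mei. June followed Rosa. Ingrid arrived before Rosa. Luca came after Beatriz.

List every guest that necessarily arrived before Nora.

Beatriz, Hassan, Luca, Soren

Directly stated before Nora: Luca.
Beatriz reaches Nora via Beatriz → Luca → Nora.
Hassan reaches Nora via Hassan → Luca → Nora.
Soren reaches Nora via Soren → Hassan → Luca → Nora.
No chain forces Ingrid (or any of the others) ahead of Nora.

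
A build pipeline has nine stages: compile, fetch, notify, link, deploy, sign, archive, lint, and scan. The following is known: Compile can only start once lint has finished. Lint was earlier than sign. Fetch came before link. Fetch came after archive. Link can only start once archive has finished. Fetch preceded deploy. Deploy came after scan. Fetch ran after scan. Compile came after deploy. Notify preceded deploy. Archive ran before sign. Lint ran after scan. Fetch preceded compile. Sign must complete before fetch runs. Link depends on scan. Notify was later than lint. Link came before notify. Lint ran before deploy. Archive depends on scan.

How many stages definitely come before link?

5

Directly stated before link: archive, fetch, and scan.
Lint reaches link via lint → sign → fetch → link.
Sign reaches link via sign → fetch → link.
That's archive, fetch, lint, scan, and sign — 5 in all.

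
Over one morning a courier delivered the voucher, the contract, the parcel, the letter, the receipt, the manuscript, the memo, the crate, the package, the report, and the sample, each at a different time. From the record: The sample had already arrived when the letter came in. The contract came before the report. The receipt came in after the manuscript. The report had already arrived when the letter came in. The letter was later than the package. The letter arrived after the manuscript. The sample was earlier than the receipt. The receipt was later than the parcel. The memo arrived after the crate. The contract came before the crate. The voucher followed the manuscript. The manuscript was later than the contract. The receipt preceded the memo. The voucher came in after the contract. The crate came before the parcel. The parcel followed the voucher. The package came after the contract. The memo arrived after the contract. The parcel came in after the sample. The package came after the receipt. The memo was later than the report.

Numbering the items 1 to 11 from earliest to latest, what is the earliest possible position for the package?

8

The contract, the crate, the manuscript, the parcel, the receipt, the sample, and the voucher must all come before the package — 7 forced predecessors.
Nothing else is forced ahead of the package, so its earliest slot is position 7 + 1 = 8.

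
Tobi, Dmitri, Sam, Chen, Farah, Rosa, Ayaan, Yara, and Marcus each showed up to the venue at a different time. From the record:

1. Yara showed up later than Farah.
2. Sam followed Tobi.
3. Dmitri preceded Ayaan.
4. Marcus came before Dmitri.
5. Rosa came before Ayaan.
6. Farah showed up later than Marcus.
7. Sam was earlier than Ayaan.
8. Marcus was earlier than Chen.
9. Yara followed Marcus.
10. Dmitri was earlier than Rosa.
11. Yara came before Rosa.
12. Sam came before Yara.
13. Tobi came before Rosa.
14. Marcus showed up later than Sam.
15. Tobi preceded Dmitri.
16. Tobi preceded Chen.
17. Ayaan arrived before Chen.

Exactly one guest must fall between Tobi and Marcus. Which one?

Tracing the constraints gives Tobi → Sam → Marcus, so Sam sits after Tobi and before Marcus.
No other guest is forced both after Tobi and before Marcus.

Sam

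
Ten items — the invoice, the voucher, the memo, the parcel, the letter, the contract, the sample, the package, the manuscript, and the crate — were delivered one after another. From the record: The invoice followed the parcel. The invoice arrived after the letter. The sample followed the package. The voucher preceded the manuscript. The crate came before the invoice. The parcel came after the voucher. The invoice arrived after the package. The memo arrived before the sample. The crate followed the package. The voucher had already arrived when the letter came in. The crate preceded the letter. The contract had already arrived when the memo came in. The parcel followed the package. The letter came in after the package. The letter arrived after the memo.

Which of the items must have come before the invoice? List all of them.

Directly stated before the invoice: the crate, the letter, the package, and the parcel.
The contract reaches the invoice via the contract → the memo → the letter → the invoice.
The memo reaches the invoice via the memo → the letter → the invoice.
The voucher reaches the invoice via the voucher → the parcel → the invoice.
No chain forces the manuscript (or any of the others) ahead of the invoice.

the contract, the crate, the letter, the memo, the package, the parcel, the voucher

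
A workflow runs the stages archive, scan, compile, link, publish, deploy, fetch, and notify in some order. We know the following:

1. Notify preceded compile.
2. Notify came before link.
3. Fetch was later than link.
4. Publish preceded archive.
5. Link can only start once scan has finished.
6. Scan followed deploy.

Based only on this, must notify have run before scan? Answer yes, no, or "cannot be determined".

No chain of stated constraints runs from notify to scan, and none runs from scan to notify either.
So the relative order of notify and scan is not fixed by the given facts.

cannot be determined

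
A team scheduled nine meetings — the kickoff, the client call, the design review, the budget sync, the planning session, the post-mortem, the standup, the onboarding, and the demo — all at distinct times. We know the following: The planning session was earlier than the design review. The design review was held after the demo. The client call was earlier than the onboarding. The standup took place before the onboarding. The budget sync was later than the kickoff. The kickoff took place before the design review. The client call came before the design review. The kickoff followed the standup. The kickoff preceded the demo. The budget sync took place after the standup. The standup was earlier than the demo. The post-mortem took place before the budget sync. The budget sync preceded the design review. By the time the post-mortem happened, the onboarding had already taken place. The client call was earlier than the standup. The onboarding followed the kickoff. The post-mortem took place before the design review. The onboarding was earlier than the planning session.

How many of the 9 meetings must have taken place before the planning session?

Directly stated before the planning session: the onboarding.
The client call reaches the planning session via the client call → the onboarding → the planning session.
The kickoff reaches the planning session via the kickoff → the onboarding → the planning session.
The standup reaches the planning session via the standup → the onboarding → the planning session.
That's the client call, the kickoff, the onboarding, and the standup — 4 in all.

4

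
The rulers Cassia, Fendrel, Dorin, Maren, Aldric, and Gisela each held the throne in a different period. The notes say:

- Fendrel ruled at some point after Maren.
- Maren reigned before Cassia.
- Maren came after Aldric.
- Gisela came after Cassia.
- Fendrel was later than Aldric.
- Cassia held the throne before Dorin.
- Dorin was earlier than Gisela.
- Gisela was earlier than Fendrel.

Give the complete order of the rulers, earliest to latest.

The constraints fix every adjacent pair, so only one ordering works:
Aldric → Maren → Cassia → Dorin → Gisela → Fendrel.

Aldric, Maren, Cassia, Dorin, Gisela, Fendrel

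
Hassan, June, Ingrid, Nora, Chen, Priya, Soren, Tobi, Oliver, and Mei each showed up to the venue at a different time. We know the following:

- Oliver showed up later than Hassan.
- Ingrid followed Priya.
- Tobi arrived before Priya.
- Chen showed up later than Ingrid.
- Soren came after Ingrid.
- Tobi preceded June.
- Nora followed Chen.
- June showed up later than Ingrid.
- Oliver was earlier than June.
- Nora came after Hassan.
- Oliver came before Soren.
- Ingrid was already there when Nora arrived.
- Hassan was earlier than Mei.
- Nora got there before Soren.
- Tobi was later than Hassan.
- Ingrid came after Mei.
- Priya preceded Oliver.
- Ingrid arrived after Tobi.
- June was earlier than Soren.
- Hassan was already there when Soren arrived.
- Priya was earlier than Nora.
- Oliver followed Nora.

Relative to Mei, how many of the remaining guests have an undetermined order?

2

Forced before Mei: Hassan; forced after Mei: Chen, Ingrid, June, Nora, Oliver, and Soren.
That leaves Priya and Tobi with no forced order relative to Mei — 2.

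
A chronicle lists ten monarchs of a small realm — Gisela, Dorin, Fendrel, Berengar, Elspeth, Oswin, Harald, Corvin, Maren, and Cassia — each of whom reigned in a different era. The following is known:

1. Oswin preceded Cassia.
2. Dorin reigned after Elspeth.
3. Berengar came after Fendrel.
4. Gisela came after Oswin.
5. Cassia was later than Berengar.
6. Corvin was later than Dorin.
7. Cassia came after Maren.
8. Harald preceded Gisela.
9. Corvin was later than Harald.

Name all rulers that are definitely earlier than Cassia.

Berengar, Fendrel, Maren, Oswin

Directly stated before Cassia: Berengar, Maren, and Oswin.
Fendrel reaches Cassia via Fendrel → Berengar → Cassia.
No chain forces Dorin (or any of the others) ahead of Cassia.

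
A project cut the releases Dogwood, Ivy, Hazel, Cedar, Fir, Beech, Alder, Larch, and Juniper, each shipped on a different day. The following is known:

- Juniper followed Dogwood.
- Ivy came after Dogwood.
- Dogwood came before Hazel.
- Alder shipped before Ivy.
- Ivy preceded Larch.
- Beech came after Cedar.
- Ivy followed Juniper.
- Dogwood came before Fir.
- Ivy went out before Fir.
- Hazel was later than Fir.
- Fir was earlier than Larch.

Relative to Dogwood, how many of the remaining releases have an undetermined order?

3

Forced after Dogwood: Fir, Hazel, Ivy, Juniper, and Larch.
That leaves Alder, Beech, and Cedar with no forced order relative to Dogwood — 3.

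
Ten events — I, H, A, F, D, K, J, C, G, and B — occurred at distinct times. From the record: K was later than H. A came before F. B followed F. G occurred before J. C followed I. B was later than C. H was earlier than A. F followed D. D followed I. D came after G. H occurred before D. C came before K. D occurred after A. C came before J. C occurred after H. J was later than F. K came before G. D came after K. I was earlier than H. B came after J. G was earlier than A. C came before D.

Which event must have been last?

Every other event has a chain of constraints placing it before B, so B is last.

B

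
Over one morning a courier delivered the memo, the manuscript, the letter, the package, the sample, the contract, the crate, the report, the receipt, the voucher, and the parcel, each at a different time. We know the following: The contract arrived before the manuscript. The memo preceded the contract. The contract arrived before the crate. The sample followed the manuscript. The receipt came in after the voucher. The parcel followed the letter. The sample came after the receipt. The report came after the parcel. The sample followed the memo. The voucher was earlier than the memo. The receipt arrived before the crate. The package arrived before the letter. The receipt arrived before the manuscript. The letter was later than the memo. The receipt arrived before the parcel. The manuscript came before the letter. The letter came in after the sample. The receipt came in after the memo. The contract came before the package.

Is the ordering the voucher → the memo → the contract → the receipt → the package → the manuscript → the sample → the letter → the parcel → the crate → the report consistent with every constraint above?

yes

Check each stated constraint against the proposed order — e.g. the memo is ahead of the letter; the contract is ahead of the crate. Every pair is in the required order; nothing is violated.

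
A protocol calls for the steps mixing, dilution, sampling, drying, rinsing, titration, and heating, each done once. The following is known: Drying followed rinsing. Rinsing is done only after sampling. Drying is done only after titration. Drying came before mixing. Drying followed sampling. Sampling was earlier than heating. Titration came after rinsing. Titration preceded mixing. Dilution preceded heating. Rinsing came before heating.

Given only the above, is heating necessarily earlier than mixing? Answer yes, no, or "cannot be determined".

cannot be determined

No chain of stated constraints runs from heating to mixing, and none runs from mixing to heating either.
So the relative order of heating and mixing is not fixed by the given facts.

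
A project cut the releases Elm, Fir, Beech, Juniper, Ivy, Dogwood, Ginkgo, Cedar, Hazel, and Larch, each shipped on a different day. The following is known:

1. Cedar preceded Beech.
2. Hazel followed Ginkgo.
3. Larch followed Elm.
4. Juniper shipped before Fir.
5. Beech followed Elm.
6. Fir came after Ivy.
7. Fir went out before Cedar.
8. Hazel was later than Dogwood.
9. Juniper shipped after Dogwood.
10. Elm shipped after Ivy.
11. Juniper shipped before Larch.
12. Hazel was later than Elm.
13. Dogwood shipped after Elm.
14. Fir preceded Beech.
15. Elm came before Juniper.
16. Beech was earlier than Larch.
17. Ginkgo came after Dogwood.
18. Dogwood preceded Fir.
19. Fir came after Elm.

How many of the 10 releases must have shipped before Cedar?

5

Directly stated before Cedar: Fir.
Dogwood reaches Cedar via Dogwood → Fir → Cedar.
Elm reaches Cedar via Elm → Fir → Cedar.
Ivy reaches Cedar via Ivy → Fir → Cedar.
Likewise Juniper reaches Cedar by chaining the stated constraints.
No chain forces Beech (or any of the others) ahead of Cedar.
That's Dogwood, Elm, Fir, Ivy, and Juniper — 5 in all.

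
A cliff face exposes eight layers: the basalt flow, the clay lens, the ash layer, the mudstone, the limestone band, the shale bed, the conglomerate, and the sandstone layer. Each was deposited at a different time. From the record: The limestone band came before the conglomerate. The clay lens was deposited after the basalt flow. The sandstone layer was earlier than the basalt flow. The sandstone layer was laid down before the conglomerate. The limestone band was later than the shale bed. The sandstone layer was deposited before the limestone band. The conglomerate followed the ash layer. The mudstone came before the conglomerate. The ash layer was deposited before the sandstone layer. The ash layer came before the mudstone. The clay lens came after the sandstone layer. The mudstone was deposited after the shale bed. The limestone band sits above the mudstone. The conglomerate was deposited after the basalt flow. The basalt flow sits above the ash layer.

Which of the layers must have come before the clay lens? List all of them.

Directly stated before the clay lens: the basalt flow and the sandstone layer.
The ash layer reaches the clay lens via the ash layer → the basalt flow → the clay lens.

the ash layer, the basalt flow, the sandstone layer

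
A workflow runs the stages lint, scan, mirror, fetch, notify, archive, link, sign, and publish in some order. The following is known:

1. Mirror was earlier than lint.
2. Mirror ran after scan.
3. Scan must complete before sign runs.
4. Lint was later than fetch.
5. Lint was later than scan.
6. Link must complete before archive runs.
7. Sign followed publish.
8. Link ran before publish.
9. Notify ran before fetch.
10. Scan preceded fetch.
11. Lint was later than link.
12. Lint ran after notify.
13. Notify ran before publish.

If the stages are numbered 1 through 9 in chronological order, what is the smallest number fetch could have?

Notify and scan must both come before fetch — 2 forced predecessors.
Nothing else is forced ahead of fetch, so its earliest slot is position 2 + 1 = 3.

3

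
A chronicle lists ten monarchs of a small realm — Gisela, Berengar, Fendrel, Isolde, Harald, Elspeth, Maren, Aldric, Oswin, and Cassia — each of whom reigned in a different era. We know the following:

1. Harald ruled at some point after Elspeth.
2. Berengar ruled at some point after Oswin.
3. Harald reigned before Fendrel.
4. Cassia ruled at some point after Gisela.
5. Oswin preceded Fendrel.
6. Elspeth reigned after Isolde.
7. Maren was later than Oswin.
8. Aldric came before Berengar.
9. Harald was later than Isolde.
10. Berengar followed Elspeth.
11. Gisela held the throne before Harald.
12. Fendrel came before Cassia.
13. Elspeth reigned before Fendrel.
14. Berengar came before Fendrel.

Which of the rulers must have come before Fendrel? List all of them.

Aldric, Berengar, Elspeth, Gisela, Harald, Isolde, Oswin

Directly stated before Fendrel: Berengar, Elspeth, Harald, and Oswin.
Aldric reaches Fendrel via Aldric → Berengar → Fendrel.
Gisela reaches Fendrel via Gisela → Harald → Fendrel.
Isolde reaches Fendrel via Isolde → Elspeth → Fendrel.
No chain forces Maren (or any of the others) ahead of Fendrel.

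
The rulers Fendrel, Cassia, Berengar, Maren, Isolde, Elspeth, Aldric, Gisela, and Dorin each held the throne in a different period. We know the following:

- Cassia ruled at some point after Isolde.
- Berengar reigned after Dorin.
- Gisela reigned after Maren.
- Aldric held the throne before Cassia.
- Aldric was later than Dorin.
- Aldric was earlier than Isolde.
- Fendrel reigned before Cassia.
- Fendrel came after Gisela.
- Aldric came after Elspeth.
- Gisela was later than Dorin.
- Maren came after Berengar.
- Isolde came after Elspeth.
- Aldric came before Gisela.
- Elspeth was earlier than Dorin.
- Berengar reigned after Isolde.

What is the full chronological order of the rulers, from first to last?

The constraints fix every adjacent pair, so only one ordering works:
Elspeth → Dorin → Aldric → Isolde → Berengar → Maren → Gisela → Fendrel → Cassia.

Elspeth, Dorin, Aldric, Isolde, Berengar, Maren, Gisela, Fendrel, Cassia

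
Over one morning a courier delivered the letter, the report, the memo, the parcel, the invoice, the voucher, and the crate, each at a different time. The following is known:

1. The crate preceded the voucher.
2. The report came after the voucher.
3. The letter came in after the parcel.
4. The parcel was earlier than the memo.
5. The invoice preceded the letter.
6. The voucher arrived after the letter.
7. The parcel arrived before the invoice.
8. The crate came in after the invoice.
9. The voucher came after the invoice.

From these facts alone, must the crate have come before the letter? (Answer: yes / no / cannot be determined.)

cannot be determined

No chain of stated constraints runs from the crate to the letter, and none runs from the letter to the crate either.
So the relative order of the crate and the letter is not fixed by the given facts.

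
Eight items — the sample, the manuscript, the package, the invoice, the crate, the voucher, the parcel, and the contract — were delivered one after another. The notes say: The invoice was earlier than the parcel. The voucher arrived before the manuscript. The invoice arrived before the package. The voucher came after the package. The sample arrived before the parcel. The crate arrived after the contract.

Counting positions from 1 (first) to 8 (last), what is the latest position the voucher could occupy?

The voucher must come before the manuscript — 1 item forced after it.
Everything else can be placed before the voucher in some valid order, so the voucher can sit as late as position 8 − 1 = 7.

7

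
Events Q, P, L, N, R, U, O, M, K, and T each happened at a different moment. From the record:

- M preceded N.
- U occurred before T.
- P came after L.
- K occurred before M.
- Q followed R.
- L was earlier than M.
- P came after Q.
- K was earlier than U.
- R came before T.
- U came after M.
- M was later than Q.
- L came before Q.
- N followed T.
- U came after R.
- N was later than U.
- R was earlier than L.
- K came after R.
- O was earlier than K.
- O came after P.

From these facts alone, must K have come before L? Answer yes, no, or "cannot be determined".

no

Tracing the constraints gives L → P → O → K, so L must come before K.
That means K cannot be before L.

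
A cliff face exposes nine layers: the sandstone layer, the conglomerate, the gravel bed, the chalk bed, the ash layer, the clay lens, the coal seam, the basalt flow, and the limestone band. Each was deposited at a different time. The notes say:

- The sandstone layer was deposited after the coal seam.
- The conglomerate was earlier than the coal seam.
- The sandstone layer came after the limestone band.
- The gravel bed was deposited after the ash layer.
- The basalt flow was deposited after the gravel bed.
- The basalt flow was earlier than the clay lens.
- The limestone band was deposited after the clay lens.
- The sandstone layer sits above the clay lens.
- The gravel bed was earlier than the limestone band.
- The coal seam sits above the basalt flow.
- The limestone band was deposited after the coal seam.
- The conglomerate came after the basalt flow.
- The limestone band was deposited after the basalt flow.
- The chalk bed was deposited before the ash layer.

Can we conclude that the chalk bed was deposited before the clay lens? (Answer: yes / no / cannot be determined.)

Chain the constraints: the chalk bed → the ash layer → the gravel bed → the basalt flow → the clay lens. Each link is directly stated, so the chalk bed comes before the clay lens.

yes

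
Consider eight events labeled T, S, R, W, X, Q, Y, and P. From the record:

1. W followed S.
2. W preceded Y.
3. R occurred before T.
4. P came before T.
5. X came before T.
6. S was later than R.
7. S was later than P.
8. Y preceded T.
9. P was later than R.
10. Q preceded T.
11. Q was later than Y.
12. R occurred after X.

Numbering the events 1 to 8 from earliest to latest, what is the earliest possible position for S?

P, R, and X must all come before S — 3 forced predecessors.
Nothing else is forced ahead of S, so its earliest slot is position 3 + 1 = 4.

4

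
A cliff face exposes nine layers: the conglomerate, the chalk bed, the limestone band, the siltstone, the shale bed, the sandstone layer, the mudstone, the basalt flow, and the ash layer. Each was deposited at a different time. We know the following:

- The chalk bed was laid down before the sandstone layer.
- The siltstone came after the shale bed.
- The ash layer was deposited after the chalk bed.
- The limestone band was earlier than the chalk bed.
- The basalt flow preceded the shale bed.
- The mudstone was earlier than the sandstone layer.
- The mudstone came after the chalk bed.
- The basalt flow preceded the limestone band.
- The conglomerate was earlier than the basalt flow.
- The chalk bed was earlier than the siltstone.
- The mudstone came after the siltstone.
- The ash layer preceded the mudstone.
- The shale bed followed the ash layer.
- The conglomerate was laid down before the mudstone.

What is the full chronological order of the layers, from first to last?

The constraints fix every adjacent pair, so only one ordering works:
the conglomerate → the basalt flow → the limestone band → the chalk bed → the ash layer → the shale bed → the siltstone → the mudstone → the sandstone layer.

the conglomerate, the basalt flow, the limestone band, the chalk bed, the ash layer, the shale bed, the siltstone, the mudstone, the sandstone layer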